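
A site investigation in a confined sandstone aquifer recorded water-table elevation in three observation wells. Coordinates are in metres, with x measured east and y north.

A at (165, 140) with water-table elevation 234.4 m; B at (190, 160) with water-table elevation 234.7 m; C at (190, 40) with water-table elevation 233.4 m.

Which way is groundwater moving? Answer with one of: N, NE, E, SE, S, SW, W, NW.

Three-point gradient (reference A): Δ to B = (25, 20, +0.3), Δ to C = (25, -100, -1.0).
∂h/∂x = +0.003333, ∂h/∂y = +0.01083 (det = -3000).
Flow = −∇h = (-0.003333 east, -0.01083 north), which points south.

S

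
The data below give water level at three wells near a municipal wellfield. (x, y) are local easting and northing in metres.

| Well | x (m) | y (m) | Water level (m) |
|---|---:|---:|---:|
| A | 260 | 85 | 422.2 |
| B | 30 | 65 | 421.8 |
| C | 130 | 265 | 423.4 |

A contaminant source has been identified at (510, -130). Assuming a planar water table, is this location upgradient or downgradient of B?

With h = a·x + b·y + c and A as origin, the differences give:
  (-230)·a + (-20)·b = -0.4
  (-130)·a + 180·b = +1.2
Eliminate b (×180 and ×(-20), subtract): -44000·a = -48.00 → a = ∂h/∂x = +0.001091
Back-substitute: b = ∂h/∂y = +0.007455.
Head at (510, -130) = 422.2 + (+0.001091)·(250) + (+0.007455)·(-215) = 420.87 m.
That is lower than the 421.8 m at B, so the point is downgradient.

downgradient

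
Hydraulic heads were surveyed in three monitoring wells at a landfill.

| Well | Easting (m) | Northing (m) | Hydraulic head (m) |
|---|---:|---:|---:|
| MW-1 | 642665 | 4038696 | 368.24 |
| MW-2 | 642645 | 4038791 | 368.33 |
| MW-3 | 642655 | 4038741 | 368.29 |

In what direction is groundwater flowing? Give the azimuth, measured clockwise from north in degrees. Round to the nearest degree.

Taking MW-1 as reference: MW-2−MW-1 = (-20, 95, +0.09); MW-3−MW-1 = (-10, 45, +0.05).
Determinant of the coordinate differences = (-20)·45 − (-10)·95 = 50.
∂h/∂x = [(+0.09)·45 − (+0.05)·95] / 50 = -0.01400
∂h/∂y = [(-20)·(+0.05) − (-10)·(+0.09)] / 50 = -0.002000
Flow direction (−∇h) has components (+0.01400 E, +0.002000 N).
Azimuth = atan2(E, N) = atan2(+0.01400, +0.002000) = 81.9° ≈ 082°.

082°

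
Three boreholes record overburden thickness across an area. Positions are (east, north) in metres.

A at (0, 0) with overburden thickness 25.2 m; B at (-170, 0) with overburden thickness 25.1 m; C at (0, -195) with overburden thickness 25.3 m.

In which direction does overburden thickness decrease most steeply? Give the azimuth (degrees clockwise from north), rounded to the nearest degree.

311°

∂d/∂x = (25.1 − 25.2) / (-170 − 0) = +0.0005882
∂d/∂y = (25.3 − 25.2) / (-195 − 0) = -0.0005128
Steepest decrease is along −∇f: components (-0.0005882 E, +0.0005128 N).
Azimuth = atan2(-0.0005882, +0.0005128) = 311.1° ≈ 311°.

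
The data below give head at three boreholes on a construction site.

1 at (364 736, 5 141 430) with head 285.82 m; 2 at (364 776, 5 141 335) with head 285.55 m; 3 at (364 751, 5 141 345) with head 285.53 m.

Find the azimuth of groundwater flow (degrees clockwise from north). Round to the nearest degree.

211°

Three-point gradient (reference 1): Δ to 2 = (40, -95, -0.27), Δ to 3 = (15, -85, -0.29).
∂h/∂x = +0.002329, ∂h/∂y = +0.003823 (det = -1975).
Flow direction (−∇h) has components (-0.002329 E, -0.003823 N).
Azimuth = atan2(E, N) = atan2(-0.002329, -0.003823) = 211.4° ≈ 211°.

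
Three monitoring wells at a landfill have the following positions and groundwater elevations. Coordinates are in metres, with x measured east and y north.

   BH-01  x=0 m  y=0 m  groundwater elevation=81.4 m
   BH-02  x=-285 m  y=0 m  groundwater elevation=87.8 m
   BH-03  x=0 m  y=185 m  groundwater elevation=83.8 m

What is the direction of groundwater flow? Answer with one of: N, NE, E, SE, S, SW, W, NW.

∂h/∂x = (87.8 − 81.4) / (-285 − 0) = -0.02246
∂h/∂y = (83.8 − 81.4) / (185 − 0) = +0.01297
Flow = −∇h = (+0.02246 east, -0.01297 north), which points southeast.

SE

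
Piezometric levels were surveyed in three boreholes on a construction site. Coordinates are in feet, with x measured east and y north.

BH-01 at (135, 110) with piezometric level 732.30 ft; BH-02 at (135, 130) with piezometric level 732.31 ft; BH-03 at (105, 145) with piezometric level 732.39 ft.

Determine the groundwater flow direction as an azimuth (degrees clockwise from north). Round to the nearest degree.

With h = a·x + b·y + c and BH-01 as origin, the differences give:
  0·a + 20·b = +0.01
  (-30)·a + 35·b = +0.09
Eliminate b (×35 and ×20, subtract): 600·a = -1.450 → a = ∂h/∂x = -0.002417
Back-substitute: b = ∂h/∂y = +0.0005000.
Flow direction (−∇h) has components (+0.002417 E, -0.0005000 N).
Azimuth = atan2(E, N) = atan2(+0.002417, -0.0005000) = 101.7° ≈ 102°.

102°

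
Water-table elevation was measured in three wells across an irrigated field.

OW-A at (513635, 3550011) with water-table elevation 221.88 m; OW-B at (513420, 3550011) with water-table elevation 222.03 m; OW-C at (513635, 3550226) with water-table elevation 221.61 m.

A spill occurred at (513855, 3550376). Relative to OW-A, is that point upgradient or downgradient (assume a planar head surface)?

∂h/∂x = (222.03 − 221.88) / (513420 − 513635) = -0.0006977
∂h/∂y = (221.61 − 221.88) / (3550226 − 3550011) = -0.001256
Head at (513855, 3550376) = 221.88 + (-0.0006977)·(220) + (-0.001256)·(365) = 221.27 m.
That is lower than the 221.88 m at OW-A, so the point is downgradient.

downgradient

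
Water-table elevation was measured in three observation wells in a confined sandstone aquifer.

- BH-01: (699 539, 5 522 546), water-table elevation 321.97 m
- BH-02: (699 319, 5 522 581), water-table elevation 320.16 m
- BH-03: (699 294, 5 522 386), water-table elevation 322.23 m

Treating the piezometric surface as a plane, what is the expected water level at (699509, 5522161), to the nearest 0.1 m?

326.2 m

Differences from BH-01: to BH-02 (Δx, Δy, Δh) = (-220, 35, -1.81); to BH-03 = (-245, -160, +0.26).
Solve a·Δx + b·Δy = Δh: det = (-220)·(-160) − (-245)·35 = 43775.
∂h/∂x = [(-1.81)·(-160) − (+0.26)·35] / 43775 = +0.006408
∂h/∂y = [(-220)·(+0.26) − (-245)·(-1.81)] / 43775 = -0.01144
h(699509, 5522161) = 321.97 + (+0.006408)·(-30) + (-0.01144)·(-385) = 321.97 -0.192 +4.403 = 326.181 m.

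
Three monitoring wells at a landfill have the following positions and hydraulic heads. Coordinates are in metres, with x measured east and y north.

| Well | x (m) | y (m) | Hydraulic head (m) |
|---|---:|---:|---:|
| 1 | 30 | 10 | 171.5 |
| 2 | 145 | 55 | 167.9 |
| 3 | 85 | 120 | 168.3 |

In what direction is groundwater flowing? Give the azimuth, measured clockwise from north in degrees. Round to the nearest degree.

056°

With h = a·x + b·y + c and 1 as origin, the differences give:
  115·a + 45·b = -3.6
  55·a + 110·b = -3.2
Eliminate b (×110 and ×45, subtract): 10175·a = -252.00 → a = ∂h/∂x = -0.02477
Back-substitute: b = ∂h/∂y = -0.01671.
Flow direction (−∇h) has components (+0.02477 E, +0.01671 N).
Azimuth = atan2(E, N) = atan2(+0.02477, +0.01671) = 56.0° ≈ 056°.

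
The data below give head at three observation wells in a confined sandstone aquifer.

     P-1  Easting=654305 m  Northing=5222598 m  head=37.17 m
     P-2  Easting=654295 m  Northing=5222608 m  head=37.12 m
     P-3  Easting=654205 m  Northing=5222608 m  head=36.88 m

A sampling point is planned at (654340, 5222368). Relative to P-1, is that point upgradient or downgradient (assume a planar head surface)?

With h = a·x + b·y + c and P-1 as origin, the differences give:
  (-10)·a + 10·b = -0.05
  (-100)·a + 10·b = -0.29
Eliminate b (×10 and ×10, subtract): 900·a = 2.400 → a = ∂h/∂x = +0.002667
Back-substitute: b = ∂h/∂y = -0.002333.
Head at (654340, 5222368) = 37.17 + (+0.002667)·(35) + (-0.002333)·(-230) = 37.80 m.
That is higher than the 37.17 m at P-1, so the point is upgradient.

upgradient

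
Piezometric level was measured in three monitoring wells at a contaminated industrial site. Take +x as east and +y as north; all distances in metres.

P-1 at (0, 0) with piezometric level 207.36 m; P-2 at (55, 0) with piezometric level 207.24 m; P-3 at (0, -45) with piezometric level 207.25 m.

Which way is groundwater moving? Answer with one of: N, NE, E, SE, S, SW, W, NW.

∂h/∂x = (207.24 − 207.36) / (55 − 0) = -0.002182
∂h/∂y = (207.25 − 207.36) / (-45 − 0) = +0.002444
Flow = −∇h = (+0.002182 east, -0.002444 north), which points southeast.

SE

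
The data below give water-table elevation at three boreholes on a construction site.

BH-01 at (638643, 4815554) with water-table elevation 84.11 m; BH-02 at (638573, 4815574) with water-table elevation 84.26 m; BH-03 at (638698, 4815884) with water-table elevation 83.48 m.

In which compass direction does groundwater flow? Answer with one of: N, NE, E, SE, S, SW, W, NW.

With h = a·x + b·y + c and BH-01 as origin, the differences give:
  (-70)·a + 20·b = +0.15
  55·a + 330·b = -0.63
Eliminate b (×330 and ×20, subtract): -24200·a = 62.100 → a = ∂h/∂x = -0.002566
Back-substitute: b = ∂h/∂y = -0.001481.
Flow = −∇h = (+0.002566 east, +0.001481 north), which points northeast.

NE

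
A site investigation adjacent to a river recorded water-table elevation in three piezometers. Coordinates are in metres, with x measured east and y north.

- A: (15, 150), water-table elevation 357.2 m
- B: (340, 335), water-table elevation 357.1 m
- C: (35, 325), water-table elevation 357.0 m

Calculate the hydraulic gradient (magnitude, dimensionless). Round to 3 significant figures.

With h = a·x + b·y + c and A as origin, the differences give:
  325·a + 185·b = -0.1
  20·a + 175·b = -0.2
Eliminate b (×175 and ×185, subtract): 53175·a = 19.50 → a = ∂h/∂x = +0.0003667
Back-substitute: b = ∂h/∂y = -0.001185.
|∇h| = √(0.0003667² + -0.001185²) = 0.00124

0.00124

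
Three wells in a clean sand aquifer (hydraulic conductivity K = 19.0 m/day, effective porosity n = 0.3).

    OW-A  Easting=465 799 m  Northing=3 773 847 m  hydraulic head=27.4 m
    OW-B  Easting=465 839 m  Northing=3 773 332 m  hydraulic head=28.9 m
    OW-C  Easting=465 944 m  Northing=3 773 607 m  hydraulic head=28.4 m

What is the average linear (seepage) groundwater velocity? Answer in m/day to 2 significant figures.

Differences from OW-A: to OW-B (Δx, Δy, Δh) = (40, -515, +1.5); to OW-C = (145, -240, +1.0).
Determinant of the coordinate differences = 40·(-240) − 145·(-515) = 65075.
∂h/∂x = [(+1.5)·(-240) − (+1.0)·(-515)] / 65075 = +0.002382
∂h/∂y = [40·(+1.0) − 145·(+1.5)] / 65075 = -0.002728
|∇h| = √(0.002382² + -0.002728²) = 0.003622
Seepage velocity v = K·i/n = 19.0 × 0.003622 / 0.3 = 0.2294 m/day.

0.23 m/day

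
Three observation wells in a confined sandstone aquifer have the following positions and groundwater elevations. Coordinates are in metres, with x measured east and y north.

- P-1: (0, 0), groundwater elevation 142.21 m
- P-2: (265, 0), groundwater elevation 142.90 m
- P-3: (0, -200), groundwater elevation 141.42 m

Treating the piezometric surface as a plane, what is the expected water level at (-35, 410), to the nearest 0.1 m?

143.7 m

∂h/∂x = (142.90 − 142.21) / (265 − 0) = +0.002604
∂h/∂y = (141.42 − 142.21) / (-200 − 0) = +0.003950
h(-35, 410) = 142.21 + (+0.002604)·(-35) + (+0.003950)·(410) = 142.21 -0.091 +1.620 = 143.738 m.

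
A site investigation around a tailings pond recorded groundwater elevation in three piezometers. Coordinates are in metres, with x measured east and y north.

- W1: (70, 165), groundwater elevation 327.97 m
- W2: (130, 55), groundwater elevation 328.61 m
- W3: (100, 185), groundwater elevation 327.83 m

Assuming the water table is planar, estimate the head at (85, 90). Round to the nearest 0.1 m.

With h = a·x + b·y + c and W1 as origin, the differences give:
  60·a + (-110)·b = +0.64
  30·a + 20·b = -0.14
Eliminate b (×20 and ×(-110), subtract): 4500·a = -2.600 → a = ∂h/∂x = -0.0005778
Back-substitute: b = ∂h/∂y = -0.006133.
h(85, 90) = 327.97 + (-0.0005778)·(15) + (-0.006133)·(-75) = 327.97 -0.009 +0.460 = 328.421 m.

328.4 m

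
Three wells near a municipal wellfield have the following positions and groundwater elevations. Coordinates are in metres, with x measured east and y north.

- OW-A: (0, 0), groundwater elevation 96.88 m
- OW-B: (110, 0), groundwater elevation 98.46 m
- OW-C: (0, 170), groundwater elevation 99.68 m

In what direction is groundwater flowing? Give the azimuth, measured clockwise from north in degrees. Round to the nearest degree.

∂h/∂x = (98.46 − 96.88) / (110 − 0) = +0.01436
∂h/∂y = (99.68 − 96.88) / (170 − 0) = +0.01647
Flow direction (−∇h) has components (-0.01436 E, -0.01647 N).
Azimuth = atan2(E, N) = atan2(-0.01436, -0.01647) = 221.1° ≈ 221°.

221°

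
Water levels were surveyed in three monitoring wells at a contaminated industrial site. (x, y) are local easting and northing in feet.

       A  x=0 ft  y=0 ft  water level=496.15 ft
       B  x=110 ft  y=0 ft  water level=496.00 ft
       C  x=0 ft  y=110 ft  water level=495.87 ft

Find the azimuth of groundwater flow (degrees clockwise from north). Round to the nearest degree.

∂h/∂x = (496.00 − 496.15) / (110 − 0) = -0.001364
∂h/∂y = (495.87 − 496.15) / (110 − 0) = -0.002545
Flow direction (−∇h) has components (+0.001364 E, +0.002545 N).
Azimuth = atan2(E, N) = atan2(+0.001364, +0.002545) = 28.2° ≈ 028°.

028°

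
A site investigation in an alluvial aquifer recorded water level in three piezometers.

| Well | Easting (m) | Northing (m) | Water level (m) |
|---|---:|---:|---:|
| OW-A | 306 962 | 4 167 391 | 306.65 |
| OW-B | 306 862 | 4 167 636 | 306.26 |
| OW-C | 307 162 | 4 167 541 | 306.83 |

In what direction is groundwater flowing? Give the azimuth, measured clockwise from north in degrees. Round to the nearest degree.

300°

Differences from OW-A: to OW-B (Δx, Δy, Δh) = (-100, 245, -0.39); to OW-C = (200, 150, +0.18).
Solve a·Δx + b·Δy = Δh: det = (-100)·150 − 200·245 = -64000.
∂h/∂x = [(-0.39)·150 − (+0.18)·245] / -64000 = +0.001603
∂h/∂y = [(-100)·(+0.18) − 200·(-0.39)] / -64000 = -0.0009375
Flow direction (−∇h) has components (-0.001603 E, +0.0009375 N).
Azimuth = atan2(E, N) = atan2(-0.001603, +0.0009375) = 300.3° ≈ 300°.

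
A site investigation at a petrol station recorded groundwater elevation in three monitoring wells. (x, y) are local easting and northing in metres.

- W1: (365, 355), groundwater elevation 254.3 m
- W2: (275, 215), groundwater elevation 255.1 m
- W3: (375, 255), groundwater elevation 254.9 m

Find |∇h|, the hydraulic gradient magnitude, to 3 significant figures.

Three-point gradient (reference W1): Δ to W2 = (-90, -140, +0.8), Δ to W3 = (10, -100, +0.6).
∂h/∂x = +0.0003846, ∂h/∂y = -0.005962 (det = 10400).
|∇h| = √(0.0003846² + -0.005962²) = 0.005974

0.00597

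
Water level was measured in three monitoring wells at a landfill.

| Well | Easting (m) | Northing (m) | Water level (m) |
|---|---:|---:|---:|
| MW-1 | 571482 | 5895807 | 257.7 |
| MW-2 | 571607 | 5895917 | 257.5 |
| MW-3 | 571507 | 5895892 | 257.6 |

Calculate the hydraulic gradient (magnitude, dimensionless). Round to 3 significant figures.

0.00122

Differences from MW-1: to MW-2 (Δx, Δy, Δh) = (125, 110, -0.2); to MW-3 = (25, 85, -0.1).
Solve a·Δx + b·Δy = Δh: det = 125·85 − 25·110 = 7875.
∂h/∂x = [(-0.2)·85 − (-0.1)·110] / 7875 = -0.0007619
∂h/∂y = [125·(-0.1) − 25·(-0.2)] / 7875 = -0.0009524
|∇h| = √(-0.0007619² + -0.0009524²) = 0.00122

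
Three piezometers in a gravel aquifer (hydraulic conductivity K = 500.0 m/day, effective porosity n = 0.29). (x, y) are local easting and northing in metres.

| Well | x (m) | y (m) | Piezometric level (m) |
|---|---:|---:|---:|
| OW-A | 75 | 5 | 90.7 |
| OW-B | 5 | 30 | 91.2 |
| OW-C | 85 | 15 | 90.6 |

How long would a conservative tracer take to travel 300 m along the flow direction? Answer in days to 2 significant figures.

21 days

Taking OW-A as reference: OW-B−OW-A = (-70, 25, +0.5); OW-C−OW-A = (10, 10, -0.1).
Determinant of the coordinate differences = (-70)·10 − 10·25 = -950.
∂h/∂x = [(+0.5)·10 − (-0.1)·25] / -950 = -0.007895
∂h/∂y = [(-70)·(-0.1) − 10·(+0.5)] / -950 = -0.002105
|∇h| = √(-0.007895² + -0.002105²) = 0.008171
Seepage velocity v = K·i/n = 500.0 × 0.008171 / 0.29 = 14.09 m/day.
t = 300 / 14.09 = 21.29 days.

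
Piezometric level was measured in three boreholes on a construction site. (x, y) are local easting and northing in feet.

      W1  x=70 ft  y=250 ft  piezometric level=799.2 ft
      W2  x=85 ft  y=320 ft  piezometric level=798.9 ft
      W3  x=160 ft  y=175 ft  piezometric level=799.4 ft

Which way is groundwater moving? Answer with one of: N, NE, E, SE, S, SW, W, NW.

N

Differences from W1: to W2 (Δx, Δy, Δh) = (15, 70, -0.3); to W3 = (90, -75, +0.2).
Solve a·Δx + b·Δy = Δh: det = 15·(-75) − 90·70 = -7425.
∂h/∂x = [(-0.3)·(-75) − (+0.2)·70] / -7425 = -0.001145
∂h/∂y = [15·(+0.2) − 90·(-0.3)] / -7425 = -0.004040
Flow = −∇h = (+0.001145 east, +0.004040 north), which points north.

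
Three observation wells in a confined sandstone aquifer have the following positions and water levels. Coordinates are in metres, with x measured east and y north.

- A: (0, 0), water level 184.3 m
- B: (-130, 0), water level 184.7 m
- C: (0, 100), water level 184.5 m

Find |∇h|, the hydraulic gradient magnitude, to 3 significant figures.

0.00367

∂h/∂x = (184.7 − 184.3) / (-130 − 0) = -0.003077
∂h/∂y = (184.5 − 184.3) / (100 − 0) = +0.002000
|∇h| = √(-0.003077² + 0.002000²) = 0.00367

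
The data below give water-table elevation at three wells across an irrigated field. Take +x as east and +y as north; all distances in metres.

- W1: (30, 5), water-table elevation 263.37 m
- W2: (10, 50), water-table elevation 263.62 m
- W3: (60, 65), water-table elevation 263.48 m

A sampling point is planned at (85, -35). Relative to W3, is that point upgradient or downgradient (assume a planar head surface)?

downgradient

Three-point gradient (reference W1): Δ to W2 = (-20, 45, +0.25), Δ to W3 = (30, 60, +0.11).
∂h/∂x = -0.003941, ∂h/∂y = +0.003804 (det = -2550).
Head at (85, -35) = 263.37 + (-0.003941)·(55) + (+0.003804)·(-40) = 263.00 m.
That is lower than the 263.48 m at W3, so the point is downgradient.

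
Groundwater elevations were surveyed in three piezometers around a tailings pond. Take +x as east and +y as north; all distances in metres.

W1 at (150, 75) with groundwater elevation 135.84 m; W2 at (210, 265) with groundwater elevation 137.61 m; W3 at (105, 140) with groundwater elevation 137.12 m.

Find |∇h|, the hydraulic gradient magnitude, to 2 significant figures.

0.016

Differences from W1: to W2 (Δx, Δy, Δh) = (60, 190, +1.77); to W3 = (-45, 65, +1.28).
Determinant of the coordinate differences = 60·65 − (-45)·190 = 12450.
∂h/∂x = [(+1.77)·65 − (+1.28)·190] / 12450 = -0.01029
∂h/∂y = [60·(+1.28) − (-45)·(+1.77)] / 12450 = +0.01257
|∇h| = √(-0.01029² + 0.01257²) = 0.01624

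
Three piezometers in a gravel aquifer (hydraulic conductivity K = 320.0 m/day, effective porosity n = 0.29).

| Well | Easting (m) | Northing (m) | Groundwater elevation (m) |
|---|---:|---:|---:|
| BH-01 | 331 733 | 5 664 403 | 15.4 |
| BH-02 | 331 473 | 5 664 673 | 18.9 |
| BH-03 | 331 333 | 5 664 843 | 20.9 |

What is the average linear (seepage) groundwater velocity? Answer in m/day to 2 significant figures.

11 m/day

Differences from BH-01: to BH-02 (Δx, Δy, Δh) = (-260, 270, +3.5); to BH-03 = (-400, 440, +5.5).
Solve a·Δx + b·Δy = Δh: det = (-260)·440 − (-400)·270 = -6400.
∂h/∂x = [(+3.5)·440 − (+5.5)·270] / -6400 = -0.008594
∂h/∂y = [(-260)·(+5.5) − (-400)·(+3.5)] / -6400 = +0.004688
|∇h| = √(-0.008594² + 0.004688²) = 0.009789
Seepage velocity v = K·i/n = 320.0 × 0.009789 / 0.29 = 10.8 m/day.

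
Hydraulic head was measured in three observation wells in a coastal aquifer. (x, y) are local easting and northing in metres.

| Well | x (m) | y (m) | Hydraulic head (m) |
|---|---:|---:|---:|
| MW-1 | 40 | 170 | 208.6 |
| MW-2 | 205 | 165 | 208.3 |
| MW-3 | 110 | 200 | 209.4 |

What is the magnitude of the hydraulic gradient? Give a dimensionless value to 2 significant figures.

Taking MW-1 as reference: MW-2−MW-1 = (165, -5, -0.3); MW-3−MW-1 = (70, 30, +0.8).
Solve a·Δx + b·Δy = Δh: det = 165·30 − 70·(-5) = 5300.
∂h/∂x = [(-0.3)·30 − (+0.8)·(-5)] / 5300 = -0.0009434
∂h/∂y = [165·(+0.8) − 70·(-0.3)] / 5300 = +0.02887
|∇h| = √(-0.0009434² + 0.02887²) = 0.02889

0.029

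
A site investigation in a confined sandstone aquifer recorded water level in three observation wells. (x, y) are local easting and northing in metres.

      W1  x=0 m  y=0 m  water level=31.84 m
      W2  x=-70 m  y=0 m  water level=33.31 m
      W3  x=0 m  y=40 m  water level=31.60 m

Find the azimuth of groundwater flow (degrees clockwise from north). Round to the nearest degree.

∂h/∂x = (33.31 − 31.84) / (-70 − 0) = -0.02100
∂h/∂y = (31.60 − 31.84) / (40 − 0) = -0.006000
Flow direction (−∇h) has components (+0.02100 E, +0.006000 N).
Azimuth = atan2(E, N) = atan2(+0.02100, +0.006000) = 74.1° ≈ 074°.

074°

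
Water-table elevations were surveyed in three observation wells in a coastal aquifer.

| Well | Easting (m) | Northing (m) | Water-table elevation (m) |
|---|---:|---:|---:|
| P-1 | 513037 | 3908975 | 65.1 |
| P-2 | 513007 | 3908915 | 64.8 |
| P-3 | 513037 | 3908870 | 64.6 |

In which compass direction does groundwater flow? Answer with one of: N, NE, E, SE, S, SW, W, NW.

Taking P-1 as reference: P-2−P-1 = (-30, -60, -0.3); P-3−P-1 = (0, -105, -0.5).
Solve a·Δx + b·Δy = Δh: det = (-30)·(-105) − 0·(-60) = 3150.
∂h/∂x = [(-0.3)·(-105) − (-0.5)·(-60)] / 3150 = +0.0004762
∂h/∂y = [(-30)·(-0.5) − 0·(-0.3)] / 3150 = +0.004762
Flow = −∇h = (-0.0004762 east, -0.004762 north), which points south.

S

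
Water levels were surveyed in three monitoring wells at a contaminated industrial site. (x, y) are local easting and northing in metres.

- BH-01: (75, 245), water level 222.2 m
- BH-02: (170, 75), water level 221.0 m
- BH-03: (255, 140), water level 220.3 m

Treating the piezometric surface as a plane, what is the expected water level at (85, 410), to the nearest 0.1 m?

222.4 m

With h = a·x + b·y + c and BH-01 as origin, the differences give:
  95·a + (-170)·b = -1.2
  180·a + (-105)·b = -1.9
Eliminate b (×(-105) and ×(-170), subtract): 20625·a = -197.00 → a = ∂h/∂x = -0.009552
Back-substitute: b = ∂h/∂y = +0.001721.
h(85, 410) = 222.2 + (-0.009552)·(10) + (+0.001721)·(165) = 222.2 -0.096 +0.284 = 222.388 m.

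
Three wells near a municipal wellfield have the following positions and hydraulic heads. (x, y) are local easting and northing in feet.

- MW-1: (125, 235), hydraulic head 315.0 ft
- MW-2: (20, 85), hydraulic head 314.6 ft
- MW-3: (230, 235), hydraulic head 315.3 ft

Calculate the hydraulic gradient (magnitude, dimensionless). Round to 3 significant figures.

0.00293

With h = a·x + b·y + c and MW-1 as origin, the differences give:
  (-105)·a + (-150)·b = -0.4
  105·a + 0·b = +0.3
Eliminate b (×0 and ×(-150), subtract): 15750·a = 45.00 → a = ∂h/∂x = +0.002857
Back-substitute: b = ∂h/∂y = +0.0006667.
|∇h| = √(0.002857² + 0.0006667²) = 0.002934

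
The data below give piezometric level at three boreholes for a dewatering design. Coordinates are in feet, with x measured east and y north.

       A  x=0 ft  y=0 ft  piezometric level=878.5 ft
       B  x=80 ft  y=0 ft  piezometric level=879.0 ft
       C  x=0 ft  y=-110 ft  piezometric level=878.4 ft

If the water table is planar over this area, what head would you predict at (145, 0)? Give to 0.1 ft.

∂h/∂x = (879.0 − 878.5) / (80 − 0) = +0.006250
∂h/∂y = (878.4 − 878.5) / (-110 − 0) = +0.0009091
h(145, 0) = 878.5 + (+0.006250)·(145) + (+0.0009091)·(0) = 878.5 +0.906 +0.000 = 879.406 ft.

879.4 ft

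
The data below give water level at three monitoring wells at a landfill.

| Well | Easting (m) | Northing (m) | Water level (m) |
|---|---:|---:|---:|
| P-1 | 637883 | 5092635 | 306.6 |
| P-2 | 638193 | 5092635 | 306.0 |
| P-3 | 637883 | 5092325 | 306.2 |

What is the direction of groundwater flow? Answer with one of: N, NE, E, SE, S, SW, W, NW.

SE

∂h/∂x = (306.0 − 306.6) / (638193 − 637883) = -0.001935
∂h/∂y = (306.2 − 306.6) / (5092325 − 5092635) = +0.001290
Flow = −∇h = (+0.001935 east, -0.001290 north), which points southeast.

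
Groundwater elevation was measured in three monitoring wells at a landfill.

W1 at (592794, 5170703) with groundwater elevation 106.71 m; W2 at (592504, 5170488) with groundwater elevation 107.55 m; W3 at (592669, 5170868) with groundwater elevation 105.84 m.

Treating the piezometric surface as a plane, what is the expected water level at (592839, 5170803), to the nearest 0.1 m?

106.3 m

With h = a·x + b·y + c and W1 as origin, the differences give:
  (-290)·a + (-215)·b = +0.84
  (-125)·a + 165·b = -0.87
Eliminate b (×165 and ×(-215), subtract): -74725·a = -48.450 → a = ∂h/∂x = +0.0006484
Back-substitute: b = ∂h/∂y = -0.004782.
h(592839, 5170803) = 106.71 + (+0.0006484)·(45) + (-0.004782)·(100) = 106.71 +0.029 -0.478 = 106.261 m.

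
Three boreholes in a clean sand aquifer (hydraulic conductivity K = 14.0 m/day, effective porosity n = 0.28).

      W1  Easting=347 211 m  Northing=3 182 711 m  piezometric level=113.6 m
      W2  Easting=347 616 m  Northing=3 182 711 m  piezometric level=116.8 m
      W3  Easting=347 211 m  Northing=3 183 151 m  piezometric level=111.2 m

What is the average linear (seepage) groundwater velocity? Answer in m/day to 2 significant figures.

∂h/∂x = (116.8 − 113.6) / (347616 − 347211) = +0.007901
∂h/∂y = (111.2 − 113.6) / (3183151 − 3182711) = -0.005455
|∇h| = √(0.007901² + -0.005455²) = 0.009601
Seepage velocity v = K·i/n = 14.0 × 0.009601 / 0.28 = 0.48 m/day.

0.48 m/day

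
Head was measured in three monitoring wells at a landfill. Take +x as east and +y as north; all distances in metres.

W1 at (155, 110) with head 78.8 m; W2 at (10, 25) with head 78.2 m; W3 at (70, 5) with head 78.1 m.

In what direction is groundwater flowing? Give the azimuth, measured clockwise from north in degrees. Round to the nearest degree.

With h = a·x + b·y + c and W1 as origin, the differences give:
  (-145)·a + (-85)·b = -0.6
  (-85)·a + (-105)·b = -0.7
Eliminate b (×(-105) and ×(-85), subtract): 8000·a = 3.50 → a = ∂h/∂x = +0.0004375
Back-substitute: b = ∂h/∂y = +0.006313.
Flow direction (−∇h) has components (-0.0004375 E, -0.006313 N).
Azimuth = atan2(E, N) = atan2(-0.0004375, -0.006313) = 184.0° ≈ 184°.

184°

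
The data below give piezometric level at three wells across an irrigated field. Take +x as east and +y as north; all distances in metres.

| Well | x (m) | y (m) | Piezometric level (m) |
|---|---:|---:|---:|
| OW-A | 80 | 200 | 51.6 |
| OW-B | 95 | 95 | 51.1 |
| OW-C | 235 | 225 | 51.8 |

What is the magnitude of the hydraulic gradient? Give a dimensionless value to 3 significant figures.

0.00486

Three-point gradient (reference OW-A): Δ to OW-B = (15, -105, -0.5), Δ to OW-C = (155, 25, +0.2).
∂h/∂x = +0.0005105, ∂h/∂y = +0.004835 (det = 16650).
|∇h| = √(0.0005105² + 0.004835²) = 0.004862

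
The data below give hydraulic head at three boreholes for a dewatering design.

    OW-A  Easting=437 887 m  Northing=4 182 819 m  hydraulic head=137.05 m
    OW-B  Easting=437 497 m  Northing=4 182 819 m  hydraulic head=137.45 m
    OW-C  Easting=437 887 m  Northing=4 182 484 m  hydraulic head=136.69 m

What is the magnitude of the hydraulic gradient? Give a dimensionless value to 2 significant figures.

∂h/∂x = (137.45 − 137.05) / (437497 − 437887) = -0.001026
∂h/∂y = (136.69 − 137.05) / (4182484 − 4182819) = +0.001075
|∇h| = √(-0.001026² + 0.001075²) = 0.001486

0.0015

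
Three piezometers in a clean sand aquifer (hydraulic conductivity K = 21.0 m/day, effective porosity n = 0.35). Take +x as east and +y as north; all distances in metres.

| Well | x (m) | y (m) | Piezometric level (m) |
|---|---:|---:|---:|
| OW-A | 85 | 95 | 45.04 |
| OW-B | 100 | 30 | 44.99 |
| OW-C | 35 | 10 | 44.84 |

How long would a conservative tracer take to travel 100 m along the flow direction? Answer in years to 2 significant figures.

2.0 years

With h = a·x + b·y + c and OW-A as origin, the differences give:
  15·a + (-65)·b = -0.05
  (-50)·a + (-85)·b = -0.20
Eliminate b (×(-85) and ×(-65), subtract): -4525·a = -8.750 → a = ∂h/∂x = +0.001934
Back-substitute: b = ∂h/∂y = +0.001215.
|∇h| = √(0.001934² + 0.001215²) = 0.002284
Seepage velocity v = K·i/n = 21.0 × 0.002284 / 0.35 = 0.137 m/day.
t = 100 / 0.137 = 729.9 days = 2 years.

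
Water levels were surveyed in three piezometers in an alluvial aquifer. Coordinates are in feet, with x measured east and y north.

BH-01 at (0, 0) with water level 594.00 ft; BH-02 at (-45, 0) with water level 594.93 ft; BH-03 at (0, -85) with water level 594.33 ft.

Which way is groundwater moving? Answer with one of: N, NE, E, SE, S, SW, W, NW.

E

∂h/∂x = (594.93 − 594.00) / (-45 − 0) = -0.02067
∂h/∂y = (594.33 − 594.00) / (-85 − 0) = -0.003882
Flow = −∇h = (+0.02067 east, +0.003882 north), which points east.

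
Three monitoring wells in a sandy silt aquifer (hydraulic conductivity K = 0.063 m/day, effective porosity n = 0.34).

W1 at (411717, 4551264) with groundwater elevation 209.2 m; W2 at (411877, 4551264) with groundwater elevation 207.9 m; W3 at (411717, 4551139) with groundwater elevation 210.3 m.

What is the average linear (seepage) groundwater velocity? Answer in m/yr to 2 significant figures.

0.81 m/yr

∂h/∂x = (207.9 − 209.2) / (411877 − 411717) = -0.008125
∂h/∂y = (210.3 − 209.2) / (4551139 − 4551264) = -0.008800
|∇h| = √(-0.008125² + -0.008800²) = 0.01198
Seepage velocity v = K·i/n = 0.063 × 0.01198 / 0.34 = 0.00222 m/day = 0.8109 m/yr.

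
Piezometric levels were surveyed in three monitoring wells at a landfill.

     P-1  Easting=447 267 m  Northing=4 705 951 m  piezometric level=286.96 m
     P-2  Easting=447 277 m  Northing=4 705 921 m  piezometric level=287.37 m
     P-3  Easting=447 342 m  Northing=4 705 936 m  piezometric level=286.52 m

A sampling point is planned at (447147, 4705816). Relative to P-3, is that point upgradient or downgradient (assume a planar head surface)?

upgradient

Differences from P-1: to P-2 (Δx, Δy, Δh) = (10, -30, +0.41); to P-3 = (75, -15, -0.44).
Determinant of the coordinate differences = 10·(-15) − 75·(-30) = 2100.
∂h/∂x = [(+0.41)·(-15) − (-0.44)·(-30)] / 2100 = -0.009214
∂h/∂y = [10·(-0.44) − 75·(+0.41)] / 2100 = -0.01674
Head at (447147, 4705816) = 286.96 + (-0.009214)·(-120) + (-0.01674)·(-135) = 290.33 m.
That is higher than the 286.52 m at P-3, so the point is upgradient.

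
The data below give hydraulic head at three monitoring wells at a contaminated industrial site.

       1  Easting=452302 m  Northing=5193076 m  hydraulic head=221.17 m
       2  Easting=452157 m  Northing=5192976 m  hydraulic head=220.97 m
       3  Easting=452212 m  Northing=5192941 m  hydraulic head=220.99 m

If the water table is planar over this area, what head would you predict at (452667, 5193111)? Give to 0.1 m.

Taking 1 as reference: 2−1 = (-145, -100, -0.20); 3−1 = (-90, -135, -0.18).
Determinant of the coordinate differences = (-145)·(-135) − (-90)·(-100) = 10575.
∂h/∂x = [(-0.20)·(-135) − (-0.18)·(-100)] / 10575 = +0.0008511
∂h/∂y = [(-145)·(-0.18) − (-90)·(-0.20)] / 10575 = +0.0007660
h(452667, 5193111) = 221.17 + (+0.0008511)·(365) + (+0.0007660)·(35) = 221.17 +0.311 +0.027 = 221.507 m.

221.5 m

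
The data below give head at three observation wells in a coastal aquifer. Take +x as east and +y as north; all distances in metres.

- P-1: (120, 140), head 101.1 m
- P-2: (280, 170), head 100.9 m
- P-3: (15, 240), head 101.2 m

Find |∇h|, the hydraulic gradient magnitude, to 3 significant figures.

0.00123

With h = a·x + b·y + c and P-1 as origin, the differences give:
  160·a + 30·b = -0.2
  (-105)·a + 100·b = +0.1
Eliminate b (×100 and ×30, subtract): 19150·a = -23.00 → a = ∂h/∂x = -0.001201
Back-substitute: b = ∂h/∂y = -0.0002611.
|∇h| = √(-0.001201² + -0.0002611²) = 0.001229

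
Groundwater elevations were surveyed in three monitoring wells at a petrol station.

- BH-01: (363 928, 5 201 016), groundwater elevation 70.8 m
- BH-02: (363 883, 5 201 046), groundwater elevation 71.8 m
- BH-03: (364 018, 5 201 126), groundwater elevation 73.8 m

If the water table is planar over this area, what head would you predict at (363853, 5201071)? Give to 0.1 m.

72.6 m

With h = a·x + b·y + c and BH-01 as origin, the differences give:
  (-45)·a + 30·b = +1.0
  90·a + 110·b = +3.0
Eliminate b (×110 and ×30, subtract): -7650·a = 20.00 → a = ∂h/∂x = -0.002614
Back-substitute: b = ∂h/∂y = +0.02941.
h(363853, 5201071) = 70.8 + (-0.002614)·(-75) + (+0.02941)·(55) = 70.8 +0.196 +1.618 = 72.614 m.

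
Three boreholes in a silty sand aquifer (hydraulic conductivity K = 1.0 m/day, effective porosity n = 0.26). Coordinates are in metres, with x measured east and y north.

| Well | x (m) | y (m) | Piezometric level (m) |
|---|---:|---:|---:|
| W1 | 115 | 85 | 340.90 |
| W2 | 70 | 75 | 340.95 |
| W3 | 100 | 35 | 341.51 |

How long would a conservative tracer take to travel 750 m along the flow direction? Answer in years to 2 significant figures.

Taking W1 as reference: W2−W1 = (-45, -10, +0.05); W3−W1 = (-15, -50, +0.61).
Solve a·Δx + b·Δy = Δh: det = (-45)·(-50) − (-15)·(-10) = 2100.
∂h/∂x = [(+0.05)·(-50) − (+0.61)·(-10)] / 2100 = +0.001714
∂h/∂y = [(-45)·(+0.61) − (-15)·(+0.05)] / 2100 = -0.01271
|∇h| = √(0.001714² + -0.01271²) = 0.01283
Seepage velocity v = K·i/n = 1.0 × 0.01283 / 0.26 = 0.04935 m/day.
t = 750 / 0.04935 = 1.52e+04 days = 41.6 years.

42 years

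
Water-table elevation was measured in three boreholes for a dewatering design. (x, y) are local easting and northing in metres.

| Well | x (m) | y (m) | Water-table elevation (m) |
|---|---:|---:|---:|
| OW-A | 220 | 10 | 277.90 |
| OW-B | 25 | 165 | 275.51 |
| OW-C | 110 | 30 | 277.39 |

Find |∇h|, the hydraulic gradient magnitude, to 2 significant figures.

0.013

With h = a·x + b·y + c and OW-A as origin, the differences give:
  (-195)·a + 155·b = -2.39
  (-110)·a + 20·b = -0.51
Eliminate b (×20 and ×155, subtract): 13150·a = 31.250 → a = ∂h/∂x = +0.002376
Back-substitute: b = ∂h/∂y = -0.01243.
|∇h| = √(0.002376² + -0.01243²) = 0.01266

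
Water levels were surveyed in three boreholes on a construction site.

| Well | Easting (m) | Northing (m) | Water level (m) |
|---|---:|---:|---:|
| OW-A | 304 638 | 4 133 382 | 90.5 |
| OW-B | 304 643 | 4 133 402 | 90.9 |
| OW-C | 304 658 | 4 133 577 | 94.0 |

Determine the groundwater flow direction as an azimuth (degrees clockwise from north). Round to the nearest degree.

Three-point gradient (reference OW-A): Δ to OW-B = (5, 20, +0.4), Δ to OW-C = (20, 195, +3.5).
∂h/∂x = +0.01391, ∂h/∂y = +0.01652 (det = 575).
Flow direction (−∇h) has components (-0.01391 E, -0.01652 N).
Azimuth = atan2(E, N) = atan2(-0.01391, -0.01652) = 220.1° ≈ 220°.

220°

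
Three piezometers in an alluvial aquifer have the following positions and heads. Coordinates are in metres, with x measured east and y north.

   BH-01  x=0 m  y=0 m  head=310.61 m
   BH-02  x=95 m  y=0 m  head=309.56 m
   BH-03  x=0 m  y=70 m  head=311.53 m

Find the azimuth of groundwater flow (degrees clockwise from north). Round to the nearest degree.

∂h/∂x = (309.56 − 310.61) / (95 − 0) = -0.01105
∂h/∂y = (311.53 − 310.61) / (70 − 0) = +0.01314
Flow direction (−∇h) has components (+0.01105 E, -0.01314 N).
Azimuth = atan2(E, N) = atan2(+0.01105, -0.01314) = 139.9° ≈ 140°.

140°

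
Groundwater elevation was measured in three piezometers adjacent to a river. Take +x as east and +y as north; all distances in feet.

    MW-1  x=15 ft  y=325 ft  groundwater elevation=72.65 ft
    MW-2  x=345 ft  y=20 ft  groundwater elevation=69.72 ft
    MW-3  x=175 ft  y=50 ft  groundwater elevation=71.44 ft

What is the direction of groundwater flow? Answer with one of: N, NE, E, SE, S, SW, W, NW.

E

With h = a·x + b·y + c and MW-1 as origin, the differences give:
  330·a + (-305)·b = -2.93
  160·a + (-275)·b = -1.21
Eliminate b (×(-275) and ×(-305), subtract): -41950·a = 436.700 → a = ∂h/∂x = -0.01041
Back-substitute: b = ∂h/∂y = -0.001657.
Flow = −∇h = (+0.01041 east, +0.001657 north), which points east.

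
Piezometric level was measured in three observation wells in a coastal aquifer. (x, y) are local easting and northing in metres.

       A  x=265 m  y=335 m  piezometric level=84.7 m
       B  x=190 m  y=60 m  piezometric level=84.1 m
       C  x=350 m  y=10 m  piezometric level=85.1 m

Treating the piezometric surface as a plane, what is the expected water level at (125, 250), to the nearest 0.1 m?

With h = a·x + b·y + c and A as origin, the differences give:
  (-75)·a + (-275)·b = -0.6
  85·a + (-325)·b = +0.4
Eliminate b (×(-325) and ×(-275), subtract): 47750·a = 305.00 → a = ∂h/∂x = +0.006387
Back-substitute: b = ∂h/∂y = +0.0004398.
h(125, 250) = 84.7 + (+0.006387)·(-140) + (+0.0004398)·(-85) = 84.7 -0.894 -0.037 = 83.768 m.

83.8 m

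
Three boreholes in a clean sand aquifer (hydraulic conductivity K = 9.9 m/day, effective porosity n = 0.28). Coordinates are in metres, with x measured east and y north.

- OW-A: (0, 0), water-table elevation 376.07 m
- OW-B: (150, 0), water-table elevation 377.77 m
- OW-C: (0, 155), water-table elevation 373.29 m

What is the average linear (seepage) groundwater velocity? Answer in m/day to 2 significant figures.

∂h/∂x = (377.77 − 376.07) / (150 − 0) = +0.01133
∂h/∂y = (373.29 − 376.07) / (155 − 0) = -0.01794
|∇h| = √(0.01133² + -0.01794²) = 0.02122
Seepage velocity v = K·i/n = 9.9 × 0.02122 / 0.28 = 0.7503 m/day.

0.75 m/day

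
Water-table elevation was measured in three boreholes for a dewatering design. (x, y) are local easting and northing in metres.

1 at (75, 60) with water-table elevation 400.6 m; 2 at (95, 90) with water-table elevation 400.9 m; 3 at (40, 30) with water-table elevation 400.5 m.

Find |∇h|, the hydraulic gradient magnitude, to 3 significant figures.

0.0231

With h = a·x + b·y + c and 1 as origin, the differences give:
  20·a + 30·b = +0.3
  (-35)·a + (-30)·b = -0.1
Eliminate b (×(-30) and ×30, subtract): 450·a = -6.00 → a = ∂h/∂x = -0.01333
Back-substitute: b = ∂h/∂y = +0.01889.
|∇h| = √(-0.01333² + 0.01889²) = 0.02312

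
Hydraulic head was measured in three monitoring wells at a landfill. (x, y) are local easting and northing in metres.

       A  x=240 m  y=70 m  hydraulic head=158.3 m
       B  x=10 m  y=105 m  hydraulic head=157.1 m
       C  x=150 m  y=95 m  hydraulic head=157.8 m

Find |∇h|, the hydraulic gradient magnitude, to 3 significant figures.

Taking A as reference: B−A = (-230, 35, -1.2); C−A = (-90, 25, -0.5).
Solve a·Δx + b·Δy = Δh: det = (-230)·25 − (-90)·35 = -2600.
∂h/∂x = [(-1.2)·25 − (-0.5)·35] / -2600 = +0.004808
∂h/∂y = [(-230)·(-0.5) − (-90)·(-1.2)] / -2600 = -0.002692
|∇h| = √(0.004808² + -0.002692²) = 0.00551

0.00551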